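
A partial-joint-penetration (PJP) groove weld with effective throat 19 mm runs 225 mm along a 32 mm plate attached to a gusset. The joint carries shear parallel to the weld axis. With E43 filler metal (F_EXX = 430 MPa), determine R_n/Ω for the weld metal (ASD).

Effective throat (given) t_e = 19 mm.
A_we = 19 × 225 = 4275 mm².
F_nw = 0.6 F_EXX = 258 MPa.
R_n/Ω = (258 × 4275) / 2.0 × 10⁻³ = 551.5 kN.

R_n/Ω ≈ 551 kN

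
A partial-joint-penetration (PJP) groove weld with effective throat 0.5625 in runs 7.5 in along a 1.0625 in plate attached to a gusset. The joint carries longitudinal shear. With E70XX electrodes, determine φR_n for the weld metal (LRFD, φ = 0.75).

E70XX → F_EXX = 70 ksi.
Effective throat (given) t_e = 0.5625 in.
A_we = 0.5625 × 7.5 = 4.219 in².
F_nw = 0.6 F_EXX = 42 ksi.
φR_n = 0.75 × 42 × 4.219 = 132.9 kips.

φR_n ≈ 133 kips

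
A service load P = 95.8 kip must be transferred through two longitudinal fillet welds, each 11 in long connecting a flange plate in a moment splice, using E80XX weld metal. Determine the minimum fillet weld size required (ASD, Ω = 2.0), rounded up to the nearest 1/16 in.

w = 5/16 in

E80XX → F_EXX = 80 ksi.
Total weld length L = 22 in.
Required throat t_e = P × Ω / (0.6 F_EXX × L) = 95.8 × 2.0 / (0.6 × 80 × 22) = 0.1814 in.
Required leg w = t_e / 0.707 = 0.2566 in → use 5/16 in.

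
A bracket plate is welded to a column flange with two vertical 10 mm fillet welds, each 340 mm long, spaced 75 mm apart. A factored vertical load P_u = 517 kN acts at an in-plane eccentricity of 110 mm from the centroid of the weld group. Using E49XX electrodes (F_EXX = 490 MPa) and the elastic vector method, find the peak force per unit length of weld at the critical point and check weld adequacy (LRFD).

f_max ≈ 1660 N/mm; NOT adequate

Total weld length L_w = 680 mm. Treat welds as unit-width lines.
Polar moment about centroid: J = 2[d³/12 + d(b/2)²] = 2[340³/12 + 340×37.5²] = 7507000 mm³.
Direct shear f_v = P/L_w = 517×10³ / 680 = 760.3 N/mm (vertical).
Torsion M = P·e = 517×10³ × 110 = 56870000 N·mm.
Critical point at (x, y) = (37.5, 170) from centroid. f_tx = M·y/J = 1288 N/mm; f_ty = M·x/J = 284.1 N/mm.
Resultant f_max = √[f_tx² + (f_v + f_ty)²] = √[1288² + (760.3 + 284.1)²] = 1658 N/mm.
Capacity per unit length: φr_n = 0.75 × 0.6 × 490 × (0.707 × 10) = 1559 N/mm.
1658 > 1559 → NOT adequate.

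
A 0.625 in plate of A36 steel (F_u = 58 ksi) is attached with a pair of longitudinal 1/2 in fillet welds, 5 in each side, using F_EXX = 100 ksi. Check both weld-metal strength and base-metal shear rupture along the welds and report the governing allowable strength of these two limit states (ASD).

R_n/Ω ≈ 106 kips (weld metal governs)

t_e = 0.707 × 0.5 = 0.3535 in; L = 10 in.
Weld metal: R_n/Ω = (1/2.0) × 0.6 × 100 × 0.3535 × 10 = 106 kips.
Base metal (shear rupture): R_n/Ω = (1/2.0) × 0.6 × 58 × 0.625 × 10 = 108.8 kips.
Governing: weld metal.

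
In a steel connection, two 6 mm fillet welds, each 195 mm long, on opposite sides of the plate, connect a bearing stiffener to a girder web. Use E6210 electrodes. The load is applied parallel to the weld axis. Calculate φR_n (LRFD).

E62XX → F_EXX = 620 MPa.
Effective throat t_e = 0.707 × 6 = 4.242 mm.
Total length L = 390 mm; A_we = 4.242 × 390 = 1654 mm².
F_nw = 0.6 F_EXX = 0.6 × 620 = 372 MPa.
φR_n = 0.75 × 372 × 1654 × 10⁻³ = 461.6 kN.

φR_n ≈ 462 kN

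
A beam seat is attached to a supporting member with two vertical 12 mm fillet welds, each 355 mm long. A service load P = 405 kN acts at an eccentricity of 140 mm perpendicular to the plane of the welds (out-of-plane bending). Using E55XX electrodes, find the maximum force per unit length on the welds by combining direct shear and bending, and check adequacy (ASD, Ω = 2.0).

E55XX → F_EXX = 550 MPa.
L_w = 2 × 355 = 710 mm; section modulus (unit throat) S = 2 × L²/6 = 42010 mm².
Direct shear f_v = P/L_w = 405×10³/710 = 570.4 N/mm.
Moment M = P × e = 405×10³ × 140 = 56700000 N·mm; bending f_b = M/S = 1350 N/mm.
f_max = √(f_v² + f_b²) = √(570.4² + 1350²) = 1465 N/mm.
r_n/Ω = (1/2.0) × 0.6 × 550 × (0.707 × 12) = 1400 N/mm → NOT adequate.

f_max ≈ 1470 N/mm; NOT adequate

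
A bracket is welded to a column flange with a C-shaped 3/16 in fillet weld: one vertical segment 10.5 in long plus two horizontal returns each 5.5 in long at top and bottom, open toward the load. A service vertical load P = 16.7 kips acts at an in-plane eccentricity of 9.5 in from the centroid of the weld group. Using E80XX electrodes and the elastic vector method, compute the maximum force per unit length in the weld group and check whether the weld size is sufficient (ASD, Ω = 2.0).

E80XX → F_EXX = 80 ksi.
Total weld length L_w = 21.5 in. Treat welds as unit-width lines.
Centroid: x̄ = 2×5.5×2.75 / 21.5 = 1.407 in from the vertical weld.
Polar moment about centroid: J = I_x + I_y = [10.5³/12 + 2×5.5×5.25²] + [10.5×1.407² + 2(5.5³/12 + 5.5×1.343²)] = 468 in³.
Direct shear f_v = P/L_w = 16.7 / 21.5 = 0.7767 kip/in (vertical).
Torsion M = P·e = 16.7 × 9.5 = 158.65 kip·in.
Critical point at (x, y) = (4.093, 5.25) from centroid. f_tx = M·y/J = 1.78 kip/in; f_ty = M·x/J = 1.387 kip/in.
Resultant f_max = √[f_tx² + (f_v + f_ty)²] = √[1.78² + (0.7767 + 1.387)²] = 2.802 kip/in.
Capacity per unit length: r_n/Ω = (1/2.0) × 0.6 × 80 × (0.707 × 0.1875) = 3.181 kip/in.
2.802 ≤ 3.181 → adequate.

f_max ≈ 2.8 kip/in; adequate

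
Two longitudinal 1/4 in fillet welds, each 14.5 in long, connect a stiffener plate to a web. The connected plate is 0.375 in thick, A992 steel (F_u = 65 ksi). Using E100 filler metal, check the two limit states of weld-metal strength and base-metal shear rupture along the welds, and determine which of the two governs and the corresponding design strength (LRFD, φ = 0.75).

E100XX → F_EXX = 100 ksi.
t_e = 0.707 × 0.25 = 0.1767 in; L = 29 in.
Weld metal: φR_n = 0.75 × 0.6 × 100 × 0.1767 × 29 = 230.7 kips.
Base metal (shear rupture): φR_n = 0.75 × 0.6 × 65 × 0.375 × 29 = 318.1 kips.
Governing: weld metal.

φR_n ≈ 231 kips (weld metal governs)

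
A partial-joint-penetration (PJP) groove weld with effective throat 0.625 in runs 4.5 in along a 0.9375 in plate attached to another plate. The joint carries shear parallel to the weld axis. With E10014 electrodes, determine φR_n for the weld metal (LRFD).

φR_n ≈ 127 kips

E100XX → F_EXX = 100 ksi.
Effective throat (given) t_e = 0.625 in.
A_we = 0.625 × 4.5 = 2.812 in².
F_nw = 0.6 F_EXX = 60 ksi.
φR_n = 0.75 × 60 × 2.812 = 126.6 kips.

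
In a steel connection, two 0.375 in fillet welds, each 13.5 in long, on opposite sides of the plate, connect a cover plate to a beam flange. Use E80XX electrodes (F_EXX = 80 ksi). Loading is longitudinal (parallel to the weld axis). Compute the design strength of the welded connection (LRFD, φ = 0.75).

Effective throat t_e = 0.707 × 0.375 = 0.2651 in.
Total length L = 27 in; A_we = 0.2651 × 27 = 7.158 in².
F_nw = 0.6 F_EXX = 0.6 × 80 = 48 ksi.
φR_n = 0.75 × 48 × 7.158 = 257.7 kip.

φR_n ≈ 258 kip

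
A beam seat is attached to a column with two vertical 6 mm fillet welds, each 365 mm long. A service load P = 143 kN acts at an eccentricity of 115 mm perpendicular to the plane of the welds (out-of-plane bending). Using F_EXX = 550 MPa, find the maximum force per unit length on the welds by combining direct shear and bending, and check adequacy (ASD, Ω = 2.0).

f_max ≈ 419 N/mm; adequate

L_w = 2 × 365 = 730 mm; section modulus (unit throat) S = 2 × L²/6 = 44410 mm².
Direct shear f_v = P/L_w = 143×10³/730 = 195.9 N/mm.
Moment M = P × e = 143×10³ × 115 = 16445000 N·mm; bending f_b = M/S = 370.3 N/mm.
f_max = √(f_v² + f_b²) = √(195.9² + 370.3²) = 418.9 N/mm.
r_n/Ω = (1/2.0) × 0.6 × 550 × (0.707 × 6) = 699.9 N/mm → adequate.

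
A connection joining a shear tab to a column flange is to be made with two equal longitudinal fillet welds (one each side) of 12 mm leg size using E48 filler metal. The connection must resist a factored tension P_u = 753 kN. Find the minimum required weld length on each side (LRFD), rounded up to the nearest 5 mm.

E48XX → F_EXX = 480 MPa.
Throat t_e = 0.707 × 12 = 8.484 mm.
φr_n = 0.75 × 0.6 × 480 × 8.484 × 10⁻³ = 1.833 kN/mm.
L_req = P_u / φr_n = 753 / 1.833 = 410.9 mm total.
Per side: 410.9 / 2 = 205.5 mm.
Round up → use L = 210 mm on each side.

L = 210 mm on each side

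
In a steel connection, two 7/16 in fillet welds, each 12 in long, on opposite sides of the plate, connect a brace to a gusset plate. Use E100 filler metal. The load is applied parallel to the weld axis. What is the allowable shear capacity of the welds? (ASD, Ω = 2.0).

R_n/Ω ≈ 223 kip

E100XX → F_EXX = 100 ksi.
Effective throat t_e = 0.707 × 0.4375 = 0.3093 in.
Total length L = 24 in; A_we = 0.3093 × 24 = 7.423 in².
F_nw = 0.6 F_EXX = 0.6 × 100 = 60 ksi.
R_n = 60 × 7.423 = 445.4 kip; R_n/Ω = 445.4/2.0 = 222.7 kip.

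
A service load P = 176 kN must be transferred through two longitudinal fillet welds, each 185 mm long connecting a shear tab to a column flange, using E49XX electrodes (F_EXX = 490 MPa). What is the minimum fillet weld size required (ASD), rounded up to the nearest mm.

w = 5 mm

Total weld length L = 370 mm.
Required throat t_e = P × Ω / (0.6 F_EXX × L) = 176 × 2.0 / (0.6 × 490 × 370 × 10⁻³) = 3.236 mm.
Required leg w = t_e / 0.707 = 4.577 mm → use 5 mm.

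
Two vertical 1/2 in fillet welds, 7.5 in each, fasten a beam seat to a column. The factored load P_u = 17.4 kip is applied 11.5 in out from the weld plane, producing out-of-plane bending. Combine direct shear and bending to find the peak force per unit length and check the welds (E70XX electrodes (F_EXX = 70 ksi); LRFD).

L_w = 2 × 7.5 = 15 in; section modulus (unit throat) S = 2 × L²/6 = 18.75 in².
Direct shear f_v = P/L_w = 17.4/15 = 1.16 kip/in.
Moment M = P × e = 17.4 × 11.5 = 200.1 kip·in; bending f_b = M/S = 10.67 kip/in.
f_max = √(f_v² + f_b²) = √(1.16² + 10.67²) = 10.73 kip/in.
φr_n = 0.75 × 0.6 × 70 × (0.707 × 0.5) = 11.14 kip/in → adequate.

f_max ≈ 10.7 kip/in; adequate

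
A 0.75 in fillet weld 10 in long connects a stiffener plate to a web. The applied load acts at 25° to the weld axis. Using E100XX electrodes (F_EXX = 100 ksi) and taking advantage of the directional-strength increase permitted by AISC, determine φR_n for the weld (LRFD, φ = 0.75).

φR_n ≈ 271 kip

t_e = 0.707 × 0.75 = 0.5302 in; A_we = 0.5302 × 10 = 5.303 in².
Directional factor: 1.0 + 0.5 sin^1.5(25°) = 1.137.
F_nw = 0.6 × 100 × 1.137 = 68.24 ksi.
φR_n = 0.75 × 68.24 × 5.303 = 271.4 kip.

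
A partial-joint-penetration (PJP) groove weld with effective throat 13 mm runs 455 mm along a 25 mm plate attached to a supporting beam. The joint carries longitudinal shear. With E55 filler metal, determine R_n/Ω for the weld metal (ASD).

E55XX → F_EXX = 550 MPa.
Effective throat (given) t_e = 13 mm.
A_we = 13 × 455 = 5915 mm².
F_nw = 0.6 F_EXX = 330 MPa.
R_n/Ω = (330 × 5915) / 2.0 × 10⁻³ = 976 kN.

R_n/Ω ≈ 976 kN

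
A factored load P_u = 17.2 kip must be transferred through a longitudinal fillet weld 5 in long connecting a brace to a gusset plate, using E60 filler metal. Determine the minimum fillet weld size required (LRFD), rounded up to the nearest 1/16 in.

w = 3/16 in

E60XX → F_EXX = 60 ksi.
Total weld length L = 5 in.
Required throat t_e = P_u / (φ × 0.6 F_EXX × L) = 17.2 / (0.75 × 0.6 × 60 × 5) = 0.1274 in.
Required leg w = t_e / 0.707 = 0.1802 in → use 3/16 in.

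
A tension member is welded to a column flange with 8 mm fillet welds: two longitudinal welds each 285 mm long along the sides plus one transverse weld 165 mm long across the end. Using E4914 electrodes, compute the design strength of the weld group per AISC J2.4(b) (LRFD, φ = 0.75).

φR_n ≈ 917 kN

E49XX → F_EXX = 490 MPa.
t_e = 0.707 × 8 = 5.656 mm.
R_nwl = 0.6 × 490 × 5.656 × 570 × 10⁻³ = 947.8 kN (longitudinal, 2 welds).
R_nwt = 0.6 × 490 × 5.656 × 165 × 10⁻³ = 274.4 kN (transverse, base value).
(i) R_nwl + R_nwt = 1222 kN; (ii) 0.85 R_nwl + 1.5 R_nwt = 1217 kN.
R_n = max = 1222 kN [governs: (i)]; φR_n = 916.7 kN.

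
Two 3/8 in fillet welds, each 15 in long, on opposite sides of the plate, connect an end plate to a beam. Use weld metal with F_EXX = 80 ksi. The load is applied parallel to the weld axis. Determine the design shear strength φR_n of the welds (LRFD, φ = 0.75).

φR_n ≈ 286 kips

Effective throat t_e = 0.707 × 0.375 = 0.2651 in.
Total length L = 30 in; A_we = 0.2651 × 30 = 7.954 in².
F_nw = 0.6 F_EXX = 0.6 × 80 = 48 ksi.
φR_n = 0.75 × 48 × 7.954 = 286.3 kips.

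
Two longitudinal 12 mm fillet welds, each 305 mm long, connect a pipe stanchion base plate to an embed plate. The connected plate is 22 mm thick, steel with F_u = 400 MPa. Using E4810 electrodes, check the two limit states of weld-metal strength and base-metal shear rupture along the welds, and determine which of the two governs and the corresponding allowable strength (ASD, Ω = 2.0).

E48XX → F_EXX = 480 MPa.
t_e = 0.707 × 12 = 8.484 mm; L = 610 mm.
Weld metal: R_n/Ω = (1/2.0) × 0.6 × 480 × 8.484 × 610 × 10⁻³ = 745.2 kN.
Base metal (shear rupture): R_n/Ω = (1/2.0) × 0.6 × 400 × 22 × 610 × 10⁻³ = 1610 kN.
Governing: weld metal.

R_n/Ω ≈ 745 kN (weld metal governs)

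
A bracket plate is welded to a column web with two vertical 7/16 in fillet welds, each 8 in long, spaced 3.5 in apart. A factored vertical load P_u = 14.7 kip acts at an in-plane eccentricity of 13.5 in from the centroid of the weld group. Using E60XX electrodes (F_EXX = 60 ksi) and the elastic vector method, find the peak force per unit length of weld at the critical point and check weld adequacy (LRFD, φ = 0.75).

Total weld length L_w = 16 in. Treat welds as unit-width lines.
Polar moment about centroid: J = 2[d³/12 + d(b/2)²] = 2[8³/12 + 8×1.75²] = 134.3 in³.
Direct shear f_v = P/L_w = 14.7 / 16 = 0.9187 kip/in (vertical).
Torsion M = P·e = 14.7 × 13.5 = 198.45 kip·in.
Critical point at (x, y) = (1.75, 4) from centroid. f_tx = M·y/J = 5.909 kip/in; f_ty = M·x/J = 2.585 kip/in.
Resultant f_max = √[f_tx² + (f_v + f_ty)²] = √[5.909² + (0.9187 + 2.585)²] = 6.87 kip/in.
Capacity per unit length: φr_n = 0.75 × 0.6 × 60 × (0.707 × 0.4375) = 8.351 kip/in.
6.87 ≤ 8.351 → adequate.

f_max ≈ 6.87 kip/in; adequate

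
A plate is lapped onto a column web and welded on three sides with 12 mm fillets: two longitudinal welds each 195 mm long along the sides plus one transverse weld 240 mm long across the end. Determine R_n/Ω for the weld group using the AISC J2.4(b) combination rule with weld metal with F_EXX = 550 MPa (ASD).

R_n/Ω ≈ 968 kN

t_e = 0.707 × 12 = 8.484 mm.
R_nwl = 0.6 × 550 × 8.484 × 390 × 10⁻³ = 1092 kN (longitudinal, 2 welds).
R_nwt = 0.6 × 550 × 8.484 × 240 × 10⁻³ = 671.9 kN (transverse, base value).
(i) R_nwl + R_nwt = 1764 kN; (ii) 0.85 R_nwl + 1.5 R_nwt = 1936 kN.
R_n = max = 1936 kN [governs: (ii)]; R_n/Ω = 968 kN.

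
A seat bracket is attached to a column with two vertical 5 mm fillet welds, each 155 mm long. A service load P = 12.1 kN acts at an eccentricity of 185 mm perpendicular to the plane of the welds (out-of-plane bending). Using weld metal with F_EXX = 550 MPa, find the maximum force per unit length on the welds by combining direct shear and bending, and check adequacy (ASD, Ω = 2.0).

f_max ≈ 282 N/mm; adequate

L_w = 2 × 155 = 310 mm; section modulus (unit throat) S = 2 × L²/6 = 8008 mm².
Direct shear f_v = P/L_w = 12.1×10³/310 = 39.03 N/mm.
Moment M = P × e = 12.1×10³ × 185 = 2238500 N·mm; bending f_b = M/S = 279.5 N/mm.
f_max = √(f_v² + f_b²) = √(39.03² + 279.5²) = 282.2 N/mm.
r_n/Ω = (1/2.0) × 0.6 × 550 × (0.707 × 5) = 583.3 N/mm → adequate.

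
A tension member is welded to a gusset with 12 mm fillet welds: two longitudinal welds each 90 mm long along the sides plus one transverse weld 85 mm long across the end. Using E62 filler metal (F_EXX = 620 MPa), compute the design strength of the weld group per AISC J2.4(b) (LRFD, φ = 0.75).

φR_n ≈ 664 kN

t_e = 0.707 × 12 = 8.484 mm.
R_nwl = 0.6 × 620 × 8.484 × 180 × 10⁻³ = 568.1 kN (longitudinal, 2 welds).
R_nwt = 0.6 × 620 × 8.484 × 85 × 10⁻³ = 268.3 kN (transverse, base value).
(i) R_nwl + R_nwt = 836.4 kN; (ii) 0.85 R_nwl + 1.5 R_nwt = 885.3 kN.
R_n = max = 885.3 kN [governs: (ii)]; φR_n = 664 kN.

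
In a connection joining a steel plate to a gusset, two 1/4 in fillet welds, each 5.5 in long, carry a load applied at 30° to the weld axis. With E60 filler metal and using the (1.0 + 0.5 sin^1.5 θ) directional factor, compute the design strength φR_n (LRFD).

E60XX → F_EXX = 60 ksi.
t_e = 0.707 × 0.25 = 0.1767 in; A_we = 0.1767 × 11 = 1.944 in².
Directional factor: 1.0 + 0.5 sin^1.5(30°) = 1.177.
F_nw = 0.6 × 60 × 1.177 = 42.36 ksi.
φR_n = 0.75 × 42.36 × 1.944 = 61.77 kip.

φR_n ≈ 61.8 kip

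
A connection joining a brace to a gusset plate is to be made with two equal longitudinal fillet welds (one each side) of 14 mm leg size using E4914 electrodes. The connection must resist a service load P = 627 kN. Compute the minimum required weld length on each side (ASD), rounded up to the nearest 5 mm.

L = 220 mm on each side

E49XX → F_EXX = 490 MPa.
Throat t_e = 0.707 × 14 = 9.898 mm.
r_n/Ω = (0.6 × 490 × 9.898) / 2.0 = 1455 N/mm = 1.455 kN/mm.
L_req = P / (r_n/Ω) = 627 / 1.455 = 430.9 mm total.
Per side: 430.9 / 2 = 215.5 mm.
Round up → use L = 220 mm on each side.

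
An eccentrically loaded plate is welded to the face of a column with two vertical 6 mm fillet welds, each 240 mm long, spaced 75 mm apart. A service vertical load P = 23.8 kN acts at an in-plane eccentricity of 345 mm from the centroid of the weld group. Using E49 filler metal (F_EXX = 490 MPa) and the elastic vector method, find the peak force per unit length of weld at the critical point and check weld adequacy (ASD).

f_max ≈ 364 N/mm; adequate

Total weld length L_w = 480 mm. Treat welds as unit-width lines.
Polar moment about centroid: J = 2[d³/12 + d(b/2)²] = 2[240³/12 + 240×37.5²] = 2979000 mm³.
Direct shear f_v = P/L_w = 23.8×10³ / 480 = 49.58 N/mm (vertical).
Torsion M = P·e = 23.8×10³ × 345 = 8211000 N·mm.
Critical point at (x, y) = (37.5, 120) from centroid. f_tx = M·y/J = 330.8 N/mm; f_ty = M·x/J = 103.4 N/mm.
Resultant f_max = √[f_tx² + (f_v + f_ty)²] = √[330.8² + (49.58 + 103.4)²] = 364.4 N/mm.
Capacity per unit length: r_n/Ω = (1/2.0) × 0.6 × 490 × (0.707 × 6) = 623.6 N/mm.
364.4 ≤ 623.6 → adequate.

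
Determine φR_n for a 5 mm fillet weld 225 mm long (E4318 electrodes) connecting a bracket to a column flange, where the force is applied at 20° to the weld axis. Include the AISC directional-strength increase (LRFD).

φR_n ≈ 169 kN

E43XX → F_EXX = 430 MPa.
t_e = 0.707 × 5 = 3.535 mm; A_we = 3.535 × 225 = 795.4 mm².
Directional factor: 1.0 + 0.5 sin^1.5(20°) = 1.1.
F_nw = 0.6 × 430 × 1.1 = 283.8 MPa.
φR_n = 0.75 × 283.8 × 795.4 × 10⁻³ = 169.3 kN.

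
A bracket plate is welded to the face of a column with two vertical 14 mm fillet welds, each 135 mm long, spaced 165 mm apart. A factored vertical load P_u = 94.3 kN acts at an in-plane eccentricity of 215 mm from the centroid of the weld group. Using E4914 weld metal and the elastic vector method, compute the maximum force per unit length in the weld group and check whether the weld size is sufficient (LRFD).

f_max ≈ 1250 N/mm; adequate

E49XX → F_EXX = 490 MPa.
Total weld length L_w = 270 mm. Treat welds as unit-width lines.
Polar moment about centroid: J = 2[d³/12 + d(b/2)²] = 2[135³/12 + 135×82.5²] = 2248000 mm³.
Direct shear f_v = P/L_w = 94.3×10³ / 270 = 349.3 N/mm (vertical).
Torsion M = P·e = 94.3×10³ × 215 = 20274000 N·mm.
Critical point at (x, y) = (82.5, 67.5) from centroid. f_tx = M·y/J = 608.8 N/mm; f_ty = M·x/J = 744.1 N/mm.
Resultant f_max = √[f_tx² + (f_v + f_ty)²] = √[608.8² + (349.3 + 744.1)²] = 1251 N/mm.
Capacity per unit length: φr_n = 0.75 × 0.6 × 490 × (0.707 × 14) = 2183 N/mm.
1251 ≤ 2183 → adequate.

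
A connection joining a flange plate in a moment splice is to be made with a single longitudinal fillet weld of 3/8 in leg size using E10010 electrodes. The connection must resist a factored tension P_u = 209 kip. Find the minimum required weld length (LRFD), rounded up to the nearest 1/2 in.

L = 18 in

E100XX → F_EXX = 100 ksi.
Throat t_e = 0.707 × 0.375 = 0.2651 in.
φr_n = 0.75 × 0.6 × 100 × 0.2651 = 11.93 kip/in.
L_req = P_u / φr_n = 209 / 11.93 = 17.52 in total.
Round up → use L = 18 in.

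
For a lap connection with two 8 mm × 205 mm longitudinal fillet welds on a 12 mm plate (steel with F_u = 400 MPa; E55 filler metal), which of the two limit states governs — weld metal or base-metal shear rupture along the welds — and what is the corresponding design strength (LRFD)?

E55XX → F_EXX = 550 MPa.
t_e = 0.707 × 8 = 5.656 mm; L = 410 mm.
Weld metal: φR_n = 0.75 × 0.6 × 550 × 5.656 × 410 × 10⁻³ = 573.9 kN.
Base metal (shear rupture): φR_n = 0.75 × 0.6 × 400 × 12 × 410 × 10⁻³ = 885.6 kN.
Governing: weld metal.

φR_n ≈ 574 kN (weld metal governs)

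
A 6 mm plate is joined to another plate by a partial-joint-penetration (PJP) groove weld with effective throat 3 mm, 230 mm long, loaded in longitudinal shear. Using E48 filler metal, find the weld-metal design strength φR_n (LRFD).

E48XX → F_EXX = 480 MPa.
Effective throat (given) t_e = 3 mm.
A_we = 3 × 230 = 690 mm².
F_nw = 0.6 F_EXX = 288 MPa.
φR_n = 0.75 × 288 × 690 × 10⁻³ = 149 kN.

φR_n ≈ 149 kN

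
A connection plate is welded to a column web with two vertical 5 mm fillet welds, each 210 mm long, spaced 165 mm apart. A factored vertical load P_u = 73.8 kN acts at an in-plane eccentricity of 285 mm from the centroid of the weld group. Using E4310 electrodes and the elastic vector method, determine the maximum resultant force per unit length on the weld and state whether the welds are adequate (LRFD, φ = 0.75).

f_max ≈ 759 N/mm; NOT adequate

E43XX → F_EXX = 430 MPa.
Total weld length L_w = 420 mm. Treat welds as unit-width lines.
Polar moment about centroid: J = 2[d³/12 + d(b/2)²] = 2[210³/12 + 210×82.5²] = 4402000 mm³.
Direct shear f_v = P/L_w = 73.8×10³ / 420 = 175.7 N/mm (vertical).
Torsion M = P·e = 73.8×10³ × 285 = 21033000 N·mm.
Critical point at (x, y) = (82.5, 105) from centroid. f_tx = M·y/J = 501.7 N/mm; f_ty = M·x/J = 394.2 N/mm.
Resultant f_max = √[f_tx² + (f_v + f_ty)²] = √[501.7² + (175.7 + 394.2)²] = 759.3 N/mm.
Capacity per unit length: φr_n = 0.75 × 0.6 × 430 × (0.707 × 5) = 684 N/mm.
759.3 > 684 → NOT adequate.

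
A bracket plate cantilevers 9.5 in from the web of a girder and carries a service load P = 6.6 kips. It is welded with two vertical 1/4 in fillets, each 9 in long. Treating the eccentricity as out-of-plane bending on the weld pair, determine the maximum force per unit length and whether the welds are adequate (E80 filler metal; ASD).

f_max ≈ 2.35 kip/in; adequate

E80XX → F_EXX = 80 ksi.
L_w = 2 × 9 = 18 in; section modulus (unit throat) S = 2 × L²/6 = 27 in².
Direct shear f_v = P/L_w = 6.6/18 = 0.3667 kip/in.
Moment M = P × e = 6.6 × 9.5 = 62.7 kip·in; bending f_b = M/S = 2.322 kip/in.
f_max = √(f_v² + f_b²) = √(0.3667² + 2.322²) = 2.351 kip/in.
r_n/Ω = (1/2.0) × 0.6 × 80 × (0.707 × 0.25) = 4.242 kip/in → adequate.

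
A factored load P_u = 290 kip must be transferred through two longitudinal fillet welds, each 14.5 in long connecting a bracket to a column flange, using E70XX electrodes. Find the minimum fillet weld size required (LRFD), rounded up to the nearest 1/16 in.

w = 1/2 in

E70XX → F_EXX = 70 ksi.
Total weld length L = 29 in.
Required throat t_e = P_u / (φ × 0.6 F_EXX × L) = 290 / (0.75 × 0.6 × 70 × 29) = 0.3175 in.
Required leg w = t_e / 0.707 = 0.449 in → use 1/2 in.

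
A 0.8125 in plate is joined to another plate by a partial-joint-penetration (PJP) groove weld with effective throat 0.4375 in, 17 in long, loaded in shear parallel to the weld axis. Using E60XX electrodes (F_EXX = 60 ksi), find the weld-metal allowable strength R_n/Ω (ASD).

R_n/Ω ≈ 134 kip

Effective throat (given) t_e = 0.4375 in.
A_we = 0.4375 × 17 = 7.438 in².
F_nw = 0.6 F_EXX = 36 ksi.
R_n/Ω = (36 × 7.438) / 2.0 = 133.9 kip.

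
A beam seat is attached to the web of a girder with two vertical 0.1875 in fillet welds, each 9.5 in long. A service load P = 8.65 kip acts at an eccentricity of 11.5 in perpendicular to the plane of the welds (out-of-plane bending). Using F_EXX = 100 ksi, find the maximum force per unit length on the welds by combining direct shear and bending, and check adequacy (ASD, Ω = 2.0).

f_max ≈ 3.34 kip/in; adequate

L_w = 2 × 9.5 = 19 in; section modulus (unit throat) S = 2 × L²/6 = 30.08 in².
Direct shear f_v = P/L_w = 8.65/19 = 0.4553 kip/in.
Moment M = P × e = 8.65 × 11.5 = 99.475 kip·in; bending f_b = M/S = 3.307 kip/in.
f_max = √(f_v² + f_b²) = √(0.4553² + 3.307²) = 3.338 kip/in.
r_n/Ω = (1/2.0) × 0.6 × 100 × (0.707 × 0.1875) = 3.977 kip/in → adequate.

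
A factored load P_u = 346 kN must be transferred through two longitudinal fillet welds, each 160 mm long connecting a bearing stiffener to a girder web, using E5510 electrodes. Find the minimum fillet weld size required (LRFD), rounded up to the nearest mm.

E55XX → F_EXX = 550 MPa.
Total weld length L = 320 mm.
Required throat t_e = P_u / (φ × 0.6 F_EXX × L) = 346 / (0.75 × 0.6 × 550 × 320 × 10⁻³) = 4.369 mm.
Required leg w = t_e / 0.707 = 6.179 mm → use 7 mm.

w = 7 mm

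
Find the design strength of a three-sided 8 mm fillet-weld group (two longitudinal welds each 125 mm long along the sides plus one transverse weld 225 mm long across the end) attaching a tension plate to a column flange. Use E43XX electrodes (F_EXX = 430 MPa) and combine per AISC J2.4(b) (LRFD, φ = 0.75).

t_e = 0.707 × 8 = 5.656 mm.
R_nwl = 0.6 × 430 × 5.656 × 250 × 10⁻³ = 364.8 kN (longitudinal, 2 welds).
R_nwt = 0.6 × 430 × 5.656 × 225 × 10⁻³ = 328.3 kN (transverse, base value).
(i) R_nwl + R_nwt = 693.1 kN; (ii) 0.85 R_nwl + 1.5 R_nwt = 802.6 kN.
R_n = max = 802.6 kN [governs: (ii)]; φR_n = 601.9 kN.

φR_n ≈ 602 kN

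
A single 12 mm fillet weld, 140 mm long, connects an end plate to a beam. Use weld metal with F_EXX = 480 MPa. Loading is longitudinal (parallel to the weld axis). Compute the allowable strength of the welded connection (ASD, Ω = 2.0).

R_n/Ω ≈ 171 kN

Effective throat t_e = 0.707 × 12 = 8.484 mm.
Total length L = 140 mm; A_we = 8.484 × 140 = 1188 mm².
F_nw = 0.6 F_EXX = 0.6 × 480 = 288 MPa.
R_n = 288 × 1188 × 10⁻³ = 342.1 kN; R_n/Ω = 342.1/2.0 = 171 kN.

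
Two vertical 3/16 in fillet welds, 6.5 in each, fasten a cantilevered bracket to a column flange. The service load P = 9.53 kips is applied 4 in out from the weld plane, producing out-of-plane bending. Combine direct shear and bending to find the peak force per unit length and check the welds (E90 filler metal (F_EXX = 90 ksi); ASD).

L_w = 2 × 6.5 = 13 in; section modulus (unit throat) S = 2 × L²/6 = 14.08 in².
Direct shear f_v = P/L_w = 9.53/13 = 0.7331 kip/in.
Moment M = P × e = 9.53 × 4 = 38.12 kip·in; bending f_b = M/S = 2.707 kip/in.
f_max = √(f_v² + f_b²) = √(0.7331² + 2.707²) = 2.804 kip/in.
r_n/Ω = (1/2.0) × 0.6 × 90 × (0.707 × 0.1875) = 3.579 kip/in → adequate.

f_max ≈ 2.8 kip/in; adequate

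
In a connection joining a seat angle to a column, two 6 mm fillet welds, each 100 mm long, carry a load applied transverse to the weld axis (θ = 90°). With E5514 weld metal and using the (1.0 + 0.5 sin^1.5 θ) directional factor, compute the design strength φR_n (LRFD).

E55XX → F_EXX = 550 MPa.
t_e = 0.707 × 6 = 4.242 mm; A_we = 4.242 × 200 = 848.4 mm².
Directional factor: 1.0 + 0.5 sin^1.5(90°) = 1.5.
F_nw = 0.6 × 550 × 1.5 = 495 MPa.
φR_n = 0.75 × 495 × 848.4 × 10⁻³ = 315 kN.

φR_n ≈ 315 kN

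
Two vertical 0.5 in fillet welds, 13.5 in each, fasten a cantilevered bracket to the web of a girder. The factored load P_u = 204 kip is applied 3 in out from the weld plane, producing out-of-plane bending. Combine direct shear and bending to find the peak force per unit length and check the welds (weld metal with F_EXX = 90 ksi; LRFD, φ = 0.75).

f_max ≈ 12.6 kip/in; adequate

L_w = 2 × 13.5 = 27 in; section modulus (unit throat) S = 2 × L²/6 = 60.75 in².
Direct shear f_v = P/L_w = 204/27 = 7.556 kip/in.
Moment M = P × e = 204 × 3 = 612 kip·in; bending f_b = M/S = 10.07 kip/in.
f_max = √(f_v² + f_b²) = √(7.556² + 10.07²) = 12.59 kip/in.
φr_n = 0.75 × 0.6 × 90 × (0.707 × 0.5) = 14.32 kip/in → adequate.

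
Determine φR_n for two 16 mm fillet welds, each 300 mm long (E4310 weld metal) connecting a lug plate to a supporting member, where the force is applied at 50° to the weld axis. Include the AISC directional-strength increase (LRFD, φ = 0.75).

E43XX → F_EXX = 430 MPa.
t_e = 0.707 × 16 = 11.31 mm; A_we = 11.31 × 600 = 6787 mm².
Directional factor: 1.0 + 0.5 sin^1.5(50°) = 1.335.
F_nw = 0.6 × 430 × 1.335 = 344.5 MPa.
φR_n = 0.75 × 344.5 × 6787 × 10⁻³ = 1754 kN.

φR_n ≈ 1750 kN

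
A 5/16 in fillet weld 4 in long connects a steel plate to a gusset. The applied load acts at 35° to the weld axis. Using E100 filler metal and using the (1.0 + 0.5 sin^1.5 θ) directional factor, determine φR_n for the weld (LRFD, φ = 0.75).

E100XX → F_EXX = 100 ksi.
t_e = 0.707 × 0.3125 = 0.2209 in; A_we = 0.2209 × 4 = 0.8837 in².
Directional factor: 1.0 + 0.5 sin^1.5(35°) = 1.217.
F_nw = 0.6 × 100 × 1.217 = 73.03 ksi.
φR_n = 0.75 × 73.03 × 0.8837 = 48.41 kip.

φR_n ≈ 48.4 kip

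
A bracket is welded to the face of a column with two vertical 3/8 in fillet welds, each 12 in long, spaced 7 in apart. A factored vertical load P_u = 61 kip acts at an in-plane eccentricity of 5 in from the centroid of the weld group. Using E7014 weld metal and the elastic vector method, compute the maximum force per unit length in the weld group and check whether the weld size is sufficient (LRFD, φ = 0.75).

f_max ≈ 5.39 kip/in; adequate

E70XX → F_EXX = 70 ksi.
Total weld length L_w = 24 in. Treat welds as unit-width lines.
Polar moment about centroid: J = 2[d³/12 + d(b/2)²] = 2[12³/12 + 12×3.5²] = 582 in³.
Direct shear f_v = P/L_w = 61 / 24 = 2.542 kip/in (vertical).
Torsion M = P·e = 61 × 5 = 305 kip·in.
Critical point at (x, y) = (3.5, 6) from centroid. f_tx = M·y/J = 3.144 kip/in; f_ty = M·x/J = 1.834 kip/in.
Resultant f_max = √[f_tx² + (f_v + f_ty)²] = √[3.144² + (2.542 + 1.834)²] = 5.388 kip/in.
Capacity per unit length: φr_n = 0.75 × 0.6 × 70 × (0.707 × 0.375) = 8.351 kip/in.
5.388 ≤ 8.351 → adequate.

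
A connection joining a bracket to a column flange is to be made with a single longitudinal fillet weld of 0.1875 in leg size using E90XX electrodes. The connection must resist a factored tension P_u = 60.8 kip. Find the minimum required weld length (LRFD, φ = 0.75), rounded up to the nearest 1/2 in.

E90XX → F_EXX = 90 ksi.
Throat t_e = 0.707 × 0.1875 = 0.1326 in.
φr_n = 0.75 × 0.6 × 90 × 0.1326 = 5.369 kip/in.
L_req = P_u / φr_n = 60.8 / 5.369 = 11.32 in total.
Round up → use L = 11.5 in.

L = 11.5 in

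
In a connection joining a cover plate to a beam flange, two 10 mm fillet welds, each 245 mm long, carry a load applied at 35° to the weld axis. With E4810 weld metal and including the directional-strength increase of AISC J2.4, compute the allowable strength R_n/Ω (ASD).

R_n/Ω ≈ 607 kN

E48XX → F_EXX = 480 MPa.
t_e = 0.707 × 10 = 7.07 mm; A_we = 7.07 × 490 = 3464 mm².
Directional factor: 1.0 + 0.5 sin^1.5(35°) = 1.217.
F_nw = 0.6 × 480 × 1.217 = 350.6 MPa.
R_n/Ω = (350.6 × 3464) / 2.0 × 10⁻³ = 607.2 kN.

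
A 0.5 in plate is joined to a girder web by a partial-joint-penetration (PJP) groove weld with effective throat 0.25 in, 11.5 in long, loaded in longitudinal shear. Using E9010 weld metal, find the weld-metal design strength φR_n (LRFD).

φR_n ≈ 116 kips

E90XX → F_EXX = 90 ksi.
Effective throat (given) t_e = 0.25 in.
A_we = 0.25 × 11.5 = 2.875 in².
F_nw = 0.6 F_EXX = 54 ksi.
φR_n = 0.75 × 54 × 2.875 = 116.4 kips.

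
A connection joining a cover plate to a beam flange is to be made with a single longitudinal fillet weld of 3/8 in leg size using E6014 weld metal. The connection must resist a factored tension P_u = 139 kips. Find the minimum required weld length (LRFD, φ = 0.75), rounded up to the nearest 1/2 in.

L = 19.5 in

E60XX → F_EXX = 60 ksi.
Throat t_e = 0.707 × 0.375 = 0.2651 in.
φr_n = 0.75 × 0.6 × 60 × 0.2651 = 7.158 kips/in.
L_req = P_u / φr_n = 139 / 7.158 = 19.42 in total.
Round up → use L = 19.5 in.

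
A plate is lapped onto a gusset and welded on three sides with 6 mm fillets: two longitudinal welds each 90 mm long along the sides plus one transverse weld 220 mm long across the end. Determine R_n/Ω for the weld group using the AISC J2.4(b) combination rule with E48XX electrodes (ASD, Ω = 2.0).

R_n/Ω ≈ 295 kN

E48XX → F_EXX = 480 MPa.
t_e = 0.707 × 6 = 4.242 mm.
R_nwl = 0.6 × 480 × 4.242 × 180 × 10⁻³ = 219.9 kN (longitudinal, 2 welds).
R_nwt = 0.6 × 480 × 4.242 × 220 × 10⁻³ = 268.8 kN (transverse, base value).
(i) R_nwl + R_nwt = 488.7 kN; (ii) 0.85 R_nwl + 1.5 R_nwt = 590.1 kN.
R_n = max = 590.1 kN [governs: (ii)]; R_n/Ω = 295 kN.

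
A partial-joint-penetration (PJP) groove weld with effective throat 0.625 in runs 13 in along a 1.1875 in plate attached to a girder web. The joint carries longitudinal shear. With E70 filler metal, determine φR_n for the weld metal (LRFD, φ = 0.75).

E70XX → F_EXX = 70 ksi.
Effective throat (given) t_e = 0.625 in.
A_we = 0.625 × 13 = 8.125 in².
F_nw = 0.6 F_EXX = 42 ksi.
φR_n = 0.75 × 42 × 8.125 = 255.9 kips.

φR_n ≈ 256 kips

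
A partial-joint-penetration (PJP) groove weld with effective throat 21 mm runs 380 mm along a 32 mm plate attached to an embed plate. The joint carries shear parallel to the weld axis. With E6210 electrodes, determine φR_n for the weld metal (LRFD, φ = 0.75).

E62XX → F_EXX = 620 MPa.
Effective throat (given) t_e = 21 mm.
A_we = 21 × 380 = 7980 mm².
F_nw = 0.6 F_EXX = 372 MPa.
φR_n = 0.75 × 372 × 7980 × 10⁻³ = 2226 kN.

φR_n ≈ 2230 kN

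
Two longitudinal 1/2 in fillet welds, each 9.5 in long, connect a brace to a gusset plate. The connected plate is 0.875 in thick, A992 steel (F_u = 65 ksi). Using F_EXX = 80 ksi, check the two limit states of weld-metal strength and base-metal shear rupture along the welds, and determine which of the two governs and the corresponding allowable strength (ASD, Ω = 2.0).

R_n/Ω ≈ 161 kips (weld metal governs)

t_e = 0.707 × 0.5 = 0.3535 in; L = 19 in.
Weld metal: R_n/Ω = (1/2.0) × 0.6 × 80 × 0.3535 × 19 = 161.2 kips.
Base metal (shear rupture): R_n/Ω = (1/2.0) × 0.6 × 65 × 0.875 × 19 = 324.2 kips.
Governing: weld metal.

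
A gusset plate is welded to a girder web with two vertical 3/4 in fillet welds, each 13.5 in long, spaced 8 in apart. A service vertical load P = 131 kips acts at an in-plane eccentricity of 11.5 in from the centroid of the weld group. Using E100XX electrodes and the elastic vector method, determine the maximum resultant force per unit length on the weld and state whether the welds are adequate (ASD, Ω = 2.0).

f_max ≈ 17 kip/in; NOT adequate

E100XX → F_EXX = 100 ksi.
Total weld length L_w = 27 in. Treat welds as unit-width lines.
Polar moment about centroid: J = 2[d³/12 + d(b/2)²] = 2[13.5³/12 + 13.5×4²] = 842.1 in³.
Direct shear f_v = P/L_w = 131 / 27 = 4.852 kip/in (vertical).
Torsion M = P·e = 131 × 11.5 = 1506.5 kip·in.
Critical point at (x, y) = (4, 6.75) from centroid. f_tx = M·y/J = 12.08 kip/in; f_ty = M·x/J = 7.156 kip/in.
Resultant f_max = √[f_tx² + (f_v + f_ty)²] = √[12.08² + (4.852 + 7.156)²] = 17.03 kip/in.
Capacity per unit length: r_n/Ω = (1/2.0) × 0.6 × 100 × (0.707 × 0.75) = 15.91 kip/in.
17.03 > 15.91 → NOT adequate.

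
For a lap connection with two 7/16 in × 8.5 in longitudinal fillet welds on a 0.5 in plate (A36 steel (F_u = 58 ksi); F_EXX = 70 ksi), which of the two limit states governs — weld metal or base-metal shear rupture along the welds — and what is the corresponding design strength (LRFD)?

φR_n ≈ 166 kip (weld metal governs)

t_e = 0.707 × 0.4375 = 0.3093 in; L = 17 in.
Weld metal: φR_n = 0.75 × 0.6 × 70 × 0.3093 × 17 = 165.6 kip.
Base metal (shear rupture): φR_n = 0.75 × 0.6 × 58 × 0.5 × 17 = 221.8 kip.
Governing: weld metal.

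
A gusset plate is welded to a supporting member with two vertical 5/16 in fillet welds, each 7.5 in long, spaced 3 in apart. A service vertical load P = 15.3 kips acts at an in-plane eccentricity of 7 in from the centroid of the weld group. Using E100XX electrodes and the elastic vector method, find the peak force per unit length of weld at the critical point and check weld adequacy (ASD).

f_max ≈ 4.63 kip/in; adequate

E100XX → F_EXX = 100 ksi.
Total weld length L_w = 15 in. Treat welds as unit-width lines.
Polar moment about centroid: J = 2[d³/12 + d(b/2)²] = 2[7.5³/12 + 7.5×1.5²] = 104.1 in³.
Direct shear f_v = P/L_w = 15.3 / 15 = 1.02 kip/in (vertical).
Torsion M = P·e = 15.3 × 7 = 107.1 kip·in.
Critical point at (x, y) = (1.5, 3.75) from centroid. f_tx = M·y/J = 3.859 kip/in; f_ty = M·x/J = 1.544 kip/in.
Resultant f_max = √[f_tx² + (f_v + f_ty)²] = √[3.859² + (1.02 + 1.544)²] = 4.633 kip/in.
Capacity per unit length: r_n/Ω = (1/2.0) × 0.6 × 100 × (0.707 × 0.3125) = 6.628 kip/in.
4.633 ≤ 6.628 → adequate.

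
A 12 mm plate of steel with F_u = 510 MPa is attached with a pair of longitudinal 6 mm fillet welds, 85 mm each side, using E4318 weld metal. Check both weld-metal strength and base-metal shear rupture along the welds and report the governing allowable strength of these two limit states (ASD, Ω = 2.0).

E43XX → F_EXX = 430 MPa.
t_e = 0.707 × 6 = 4.242 mm; L = 170 mm.
Weld metal: R_n/Ω = (1/2.0) × 0.6 × 430 × 4.242 × 170 × 10⁻³ = 93.03 kN.
Base metal (shear rupture): R_n/Ω = (1/2.0) × 0.6 × 510 × 12 × 170 × 10⁻³ = 312.1 kN.
Governing: weld metal.

R_n/Ω ≈ 93 kN (weld metal governs)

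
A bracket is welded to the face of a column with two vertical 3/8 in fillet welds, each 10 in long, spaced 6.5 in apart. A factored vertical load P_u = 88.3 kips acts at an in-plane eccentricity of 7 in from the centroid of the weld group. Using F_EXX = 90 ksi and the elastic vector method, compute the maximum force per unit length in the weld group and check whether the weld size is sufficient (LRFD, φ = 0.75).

f_max ≈ 12.7 kip/in; NOT adequate

Total weld length L_w = 20 in. Treat welds as unit-width lines.
Polar moment about centroid: J = 2[d³/12 + d(b/2)²] = 2[10³/12 + 10×3.25²] = 377.9 in³.
Direct shear f_v = P/L_w = 88.3 / 20 = 4.415 kip/in (vertical).
Torsion M = P·e = 88.3 × 7 = 618.1 kip·in.
Critical point at (x, y) = (3.25, 5) from centroid. f_tx = M·y/J = 8.178 kip/in; f_ty = M·x/J = 5.316 kip/in.
Resultant f_max = √[f_tx² + (f_v + f_ty)²] = √[8.178² + (4.415 + 5.316)²] = 12.71 kip/in.
Capacity per unit length: φr_n = 0.75 × 0.6 × 90 × (0.707 × 0.375) = 10.74 kip/in.
12.71 > 10.74 → NOT adequate.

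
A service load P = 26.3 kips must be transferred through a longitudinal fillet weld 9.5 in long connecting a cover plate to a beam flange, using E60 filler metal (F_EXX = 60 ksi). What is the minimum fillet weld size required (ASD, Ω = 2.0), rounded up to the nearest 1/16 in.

w = 1/4 in

Total weld length L = 9.5 in.
Required throat t_e = P × Ω / (0.6 F_EXX × L) = 26.3 × 2.0 / (0.6 × 60 × 9.5) = 0.1538 in.
Required leg w = t_e / 0.707 = 0.2175 in → use 1/4 in.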